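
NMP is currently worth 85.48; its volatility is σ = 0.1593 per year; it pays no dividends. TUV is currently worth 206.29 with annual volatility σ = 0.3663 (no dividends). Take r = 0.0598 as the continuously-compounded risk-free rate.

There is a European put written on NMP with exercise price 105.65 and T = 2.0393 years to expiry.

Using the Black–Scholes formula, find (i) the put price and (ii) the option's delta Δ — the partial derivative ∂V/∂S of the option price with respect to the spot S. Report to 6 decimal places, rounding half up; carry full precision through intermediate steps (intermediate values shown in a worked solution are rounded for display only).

price = 12.746897
Δ = -0.610814

σ√T = 0.1593·√2.0393 = 0.227487
d₁ = (ln(S/K) + (r+σ²/2)T) / (σ√T) = (ln(85.48/105.65) + (0.0598+0.1593²/2)·2.0393) / 0.227487 = (-0.211849 + 0.147825) / 0.227487 = -0.281441
d₂ = d₁ − σ√T = -0.281441 − 0.227487 = -0.508927
e^{−rT} = 0.885193
N(−d₁) = 0.610814,  N(−d₂) = 0.694598
Put price V = K·e^{−rT}·N(−d₂) − S·N(−d₁) = 64.959256 − 52.212359 = 12.746897
Δ = −N(−d₁) = -0.610814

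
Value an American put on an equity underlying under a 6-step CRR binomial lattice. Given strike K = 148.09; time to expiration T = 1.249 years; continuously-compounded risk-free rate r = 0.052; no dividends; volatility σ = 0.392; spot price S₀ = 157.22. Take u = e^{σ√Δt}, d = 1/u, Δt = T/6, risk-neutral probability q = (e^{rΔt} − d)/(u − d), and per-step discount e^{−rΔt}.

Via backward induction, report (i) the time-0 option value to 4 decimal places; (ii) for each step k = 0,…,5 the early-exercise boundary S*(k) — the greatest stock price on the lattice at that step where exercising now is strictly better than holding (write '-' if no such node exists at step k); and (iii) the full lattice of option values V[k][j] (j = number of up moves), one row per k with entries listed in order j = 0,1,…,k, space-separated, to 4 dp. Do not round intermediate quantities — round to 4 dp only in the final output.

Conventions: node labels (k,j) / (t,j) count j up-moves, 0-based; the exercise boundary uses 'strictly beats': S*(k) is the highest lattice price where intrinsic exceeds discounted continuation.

price = 18.1788
boundary = - - - 91.9360 109.9410 91.9360
tree:
18.1788
27.5053 8.7094
40.1756 14.7037 2.5565
56.1540 24.1546 5.0246 0.0000
71.2103 38.1490 9.8756 0.0000 0.0000
83.8009 56.1540 19.4099 0.0000 0.0000 0.0000
94.3295 71.2103 38.1490 0.0000 0.0000 0.0000 0.0000

Δt=0.20817  u=1.19584  d=0.83623  q=0.48567  discount=0.98923
step 6 (expiry): payoffs max(K−S,0) = 94.3295 71.2103 38.1490 0.0000 0.0000 0.0000 0.0000
step 5: (k=5,j=0): S=64.2891, K−S=83.8009, hold=82.2065 ⇒ V=83.8009 exercise | (k=5,j=1): S=91.9360, K−S=56.1540, hold=54.5596 ⇒ V=56.1540 exercise | (k=5,j=2): S=131.4721, K−S=16.6179, hold=19.4099 ⇒ V=19.4099 continue | (k=5,j=3): S=188.0104, K−S=0.0000, hold=0.0000 ⇒ V=0.0000 continue | (k=5,j=4): S=268.8623, K−S=0.0000, hold=0.0000 ⇒ V=0.0000 continue | (k=5,j=5): S=384.4838, K−S=0.0000, hold=0.0000 ⇒ V=0.0000 continue  boundary S*=91.9360
step 4: (k=4,j=0): S=76.8797, K−S=71.2103, hold=69.6159 ⇒ V=71.2103 exercise | (k=4,j=1): S=109.9410, K−S=38.1490, hold=37.8960 ⇒ V=38.1490 exercise | (k=4,j=2): S=157.2200, K−S=0.0000, hold=9.8756 ⇒ V=9.8756 continue | (k=4,j=3): S=224.8308, K−S=0.0000, hold=0.0000 ⇒ V=0.0000 continue | (k=4,j=4): S=321.5170, K−S=0.0000, hold=0.0000 ⇒ V=0.0000 continue  boundary S*=109.9410
step 3: (k=3,j=0): S=91.9360, K−S=56.1540, hold=54.5596 ⇒ V=56.1540 exercise | (k=3,j=1): S=131.4721, K−S=16.6179, hold=24.1546 ⇒ V=24.1546 continue | (k=3,j=2): S=188.0104, K−S=0.0000, hold=5.0246 ⇒ V=5.0246 continue | (k=3,j=3): S=268.8623, K−S=0.0000, hold=0.0000 ⇒ V=0.0000 continue  boundary S*=91.9360
step 2: (k=2,j=0): S=109.9410, K−S=38.1490, hold=40.1756 ⇒ V=40.1756 continue | (k=2,j=1): S=157.2200, K−S=0.0000, hold=14.7037 ⇒ V=14.7037 continue | (k=2,j=2): S=224.8308, K−S=0.0000, hold=2.5565 ⇒ V=2.5565 continue  boundary S*=-
step 1: (k=1,j=0): S=131.4721, K−S=16.6179, hold=27.5053 ⇒ V=27.5053 continue | (k=1,j=1): S=188.0104, K−S=0.0000, hold=8.7094 ⇒ V=8.7094 continue  boundary S*=-
step 0: (k=0,j=0): S=157.2200, K−S=0.0000, hold=18.1788 ⇒ V=18.1788 continue  boundary S*=-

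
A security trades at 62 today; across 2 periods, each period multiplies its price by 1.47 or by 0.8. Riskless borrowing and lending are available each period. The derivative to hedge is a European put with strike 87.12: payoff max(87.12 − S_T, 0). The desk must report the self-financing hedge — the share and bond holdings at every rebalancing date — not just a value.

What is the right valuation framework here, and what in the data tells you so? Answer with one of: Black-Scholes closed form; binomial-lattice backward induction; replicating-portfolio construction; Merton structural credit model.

framework: replicating-portfolio construction

Key observation: the mandate to exhibit the hedge at every date and state singles out the replicating-portfolio construction on the 2-period tree with factors 1.47 and 0.8 from 62.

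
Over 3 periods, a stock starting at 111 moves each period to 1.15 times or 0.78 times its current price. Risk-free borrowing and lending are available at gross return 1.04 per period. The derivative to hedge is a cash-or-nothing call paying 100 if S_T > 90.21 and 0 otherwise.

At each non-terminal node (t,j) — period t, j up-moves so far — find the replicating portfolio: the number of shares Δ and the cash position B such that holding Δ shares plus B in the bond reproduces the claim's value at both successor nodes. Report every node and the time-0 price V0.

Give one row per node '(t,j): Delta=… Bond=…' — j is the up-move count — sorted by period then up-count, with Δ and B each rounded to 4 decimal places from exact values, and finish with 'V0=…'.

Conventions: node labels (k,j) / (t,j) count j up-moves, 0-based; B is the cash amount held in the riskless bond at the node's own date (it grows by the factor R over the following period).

(0,0): Delta=0.9406 Bond=-34.4064
(1,0): Delta=2.1092 Bond=-136.9613
(1,1): Delta=0.6053 Bond=7.0237
(2,0): Delta=0.0000 Bond=0.0000
(2,1): Delta=2.7145 Bond=-202.7027
(2,2): Delta=0.0000 Bond=96.1538
V0=69.9993

The replicating-portfolio and risk-neutral prices coincide; use p* = (1.04−0.78)/(1.15−0.78) = 0.7027 for the latter.
Payoffs at expiry: V(3,0)=0.0000, V(3,1)=0.0000, V(3,2)=100.0000, V(3,3)=100.0000
(2,0): S=67.5324. Δ = (V_up−V_dn)/(S_up−S_dn) = (0.0000−0.0000)/(77.6623−52.6753) = 0.0000. V = [p*·0.0000 + (1−p*)·0.0000]/1.04 = 0.0000. B = V − Δ·S = 0.0000.
(2,1): S=99.5670. Δ = (V_up−V_dn)/(S_up−S_dn) = (100.0000−0.0000)/(114.5020−77.6623) = 2.7145. V = [p*·100.0000 + (1−p*)·0.0000]/1.04 = 67.5676. B = V − Δ·S = -202.7027.
(2,2): S=146.7975. Δ = (V_up−V_dn)/(S_up−S_dn) = (100.0000−100.0000)/(168.8171−114.5020) = 0.0000. V = [p*·100.0000 + (1−p*)·100.0000]/1.04 = 96.1538. B = V − Δ·S = 96.1538.
(1,0): S=86.5800. Δ = (V_up−V_dn)/(S_up−S_dn) = (67.5676−0.0000)/(99.5670−67.5324) = 2.1092. V = [p*·67.5676 + (1−p*)·0.0000]/1.04 = 45.6538. B = V − Δ·S = -136.9613.
(1,1): S=127.6500. Δ = (V_up−V_dn)/(S_up−S_dn) = (96.1538−67.5676)/(146.7975−99.5670) = 0.6053. V = [p*·96.1538 + (1−p*)·67.5676]/1.04 = 84.2839. B = V − Δ·S = 7.0237.
(0,0): S=111.0000. Δ = (V_up−V_dn)/(S_up−S_dn) = (84.2839−45.6538)/(127.6500−86.5800) = 0.9406. V = [p*·84.2839 + (1−p*)·45.6538]/1.04 = 69.9993. B = V − Δ·S = -34.4064.
Sanity check at the root: Δ(0,0)·S0 + B(0,0) reproduces V0 = 69.9993.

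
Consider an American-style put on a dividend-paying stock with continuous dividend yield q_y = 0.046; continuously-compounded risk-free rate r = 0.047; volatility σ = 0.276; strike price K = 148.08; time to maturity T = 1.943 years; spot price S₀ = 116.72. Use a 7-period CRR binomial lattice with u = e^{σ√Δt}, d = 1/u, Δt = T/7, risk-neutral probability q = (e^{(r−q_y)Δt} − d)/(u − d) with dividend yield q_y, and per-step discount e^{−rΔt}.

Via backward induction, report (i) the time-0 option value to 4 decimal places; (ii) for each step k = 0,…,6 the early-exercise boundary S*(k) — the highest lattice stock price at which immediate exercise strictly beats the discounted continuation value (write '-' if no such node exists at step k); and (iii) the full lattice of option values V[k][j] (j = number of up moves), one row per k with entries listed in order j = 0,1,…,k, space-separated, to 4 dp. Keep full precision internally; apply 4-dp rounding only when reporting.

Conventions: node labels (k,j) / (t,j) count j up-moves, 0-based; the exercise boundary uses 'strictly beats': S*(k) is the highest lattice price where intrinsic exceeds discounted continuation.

price = 37.7403
boundary = - - 87.2656 75.4557 87.2656 100.9239 116.7200
tree:
37.7403
48.6420 26.2470
60.8144 35.9928 15.7605
72.6243 47.7153 23.5045 7.2841
82.8359 60.8144 33.9723 12.1088 1.9314
91.6656 72.6243 47.1561 19.7433 3.6553 0.0000
99.3003 82.8359 60.8144 31.3600 6.9176 0.0000 0.0000
105.9018 91.6656 72.6243 47.1561 13.0916 0.0000 0.0000 0.0000

Δt=0.27757, u=1.15651, d=0.86467, q=0.46466, disc=e^(-rΔt)=0.98704
k=7 terminal: V=max(K-S,0) → 105.9018 91.6656 72.6243 47.1561 13.0916 0.0000 0.0000 0.0000
k=6: j=0 S=48.7797 intr=99.3003 cont=97.9999 V=99.3003[EX]; j=1 S=65.2441 intr=82.8359 cont=81.7444 V=82.8359[EX]; j=2 S=87.2656 intr=60.8144 cont=60.0023 V=60.8144[EX]; j=3 S=116.7200 intr=31.3600 cont=30.9216 V=31.3600[EX]; j=4 S=156.1160 intr=0.0000 cont=6.9176 V=6.9176[hold]; j=5 S=208.8092 intr=0.0000 cont=0.0000 V=0.0000[hold]; j=6 S=279.2877 intr=0.0000 cont=0.0000 V=0.0000[hold]  S*(6)=116.7200
k=5: j=0 S=56.4144 intr=91.6656 cont=90.4621 V=91.6656[EX]; j=1 S=75.4557 intr=72.6243 cont=71.6623 V=72.6243[EX]; j=2 S=100.9239 intr=47.1561 cont=46.5172 V=47.1561[EX]; j=3 S=134.9884 intr=13.0916 cont=19.7433 V=19.7433[hold]; j=4 S=180.5504 intr=0.0000 cont=3.6553 V=3.6553[hold]; j=5 S=241.4908 intr=0.0000 cont=0.0000 V=0.0000[hold]  S*(5)=100.9239
k=4: j=0 S=65.2441 intr=82.8359 cont=81.7444 V=82.8359[EX]; j=1 S=87.2656 intr=60.8144 cont=60.0023 V=60.8144[EX]; j=2 S=116.7200 intr=31.3600 cont=33.9723 V=33.9723[hold]; j=3 S=156.1160 intr=0.0000 cont=12.1088 V=12.1088[hold]; j=4 S=208.8092 intr=0.0000 cont=1.9314 V=1.9314[hold]  S*(4)=87.2656
k=3: j=0 S=75.4557 intr=72.6243 cont=71.6623 V=72.6243[EX]; j=1 S=100.9239 intr=47.1561 cont=47.7153 V=47.7153[hold]; j=2 S=134.9884 intr=13.0916 cont=23.5045 V=23.5045[hold]; j=3 S=180.5504 intr=0.0000 cont=7.2841 V=7.2841[hold]  S*(3)=75.4557
k=2: j=0 S=87.2656 intr=60.8144 cont=60.2587 V=60.8144[EX]; j=1 S=116.7200 intr=31.3600 cont=35.9928 V=35.9928[hold]; j=2 S=156.1160 intr=0.0000 cont=15.7605 V=15.7605[hold]  S*(2)=87.2656
k=1: j=0 S=100.9239 intr=47.1561 cont=48.6420 V=48.6420[hold]; j=1 S=134.9884 intr=13.0916 cont=26.2470 V=26.2470[hold]  S*(1)=-
k=0: j=0 S=116.7200 intr=31.3600 cont=37.7403 V=37.7403[hold]  S*(0)=-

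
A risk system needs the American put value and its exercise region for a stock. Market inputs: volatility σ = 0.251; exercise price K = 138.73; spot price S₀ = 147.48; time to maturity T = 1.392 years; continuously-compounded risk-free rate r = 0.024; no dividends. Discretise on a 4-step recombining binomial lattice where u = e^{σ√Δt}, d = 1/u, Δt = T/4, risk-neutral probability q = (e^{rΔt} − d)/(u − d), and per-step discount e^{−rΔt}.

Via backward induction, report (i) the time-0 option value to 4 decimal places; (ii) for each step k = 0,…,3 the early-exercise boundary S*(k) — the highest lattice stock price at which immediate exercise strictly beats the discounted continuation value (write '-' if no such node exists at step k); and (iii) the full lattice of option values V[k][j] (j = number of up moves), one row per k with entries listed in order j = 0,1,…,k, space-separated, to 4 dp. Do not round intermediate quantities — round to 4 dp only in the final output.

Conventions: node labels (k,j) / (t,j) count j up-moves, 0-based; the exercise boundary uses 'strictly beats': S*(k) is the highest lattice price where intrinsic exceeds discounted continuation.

price = 11.1207
boundary = - - - 94.5838
tree:
11.1207
18.4407 3.7304
29.4121 7.3942 0.0000
44.1462 14.6564 0.0000 0.0000
57.1636 29.0513 0.0000 0.0000 0.0000

Δt=0.34800  u=1.15959  d=0.86237  q=0.49127  discount=0.99168
step 4 (expiry): payoffs max(K−S,0) = 57.1636 29.0513 0.0000 0.0000 0.0000
step 3: (k=3,j=0): S=94.5838, K−S=44.1462, hold=42.9923 ⇒ V=44.1462 exercise | (k=3,j=1): S=127.1826, K−S=11.5474, hold=14.6564 ⇒ V=14.6564 continue | (k=3,j=2): S=171.0167, K−S=0.0000, hold=0.0000 ⇒ V=0.0000 continue | (k=3,j=3): S=229.9585, K−S=0.0000, hold=0.0000 ⇒ V=0.0000 continue  boundary S*=94.5838
step 2: (k=2,j=0): S=109.6787, K−S=29.0513, hold=29.4121 ⇒ V=29.4121 continue | (k=2,j=1): S=147.4800, K−S=0.0000, hold=7.3942 ⇒ V=7.3942 continue | (k=2,j=2): S=198.3097, K−S=0.0000, hold=0.0000 ⇒ V=0.0000 continue  boundary S*=-
step 1: (k=1,j=0): S=127.1826, K−S=11.5474, hold=18.4407 ⇒ V=18.4407 continue | (k=1,j=1): S=171.0167, K−S=0.0000, hold=3.7304 ⇒ V=3.7304 continue  boundary S*=-
step 0: (k=0,j=0): S=147.4800, K−S=0.0000, hold=11.1207 ⇒ V=11.1207 continue  boundary S*=-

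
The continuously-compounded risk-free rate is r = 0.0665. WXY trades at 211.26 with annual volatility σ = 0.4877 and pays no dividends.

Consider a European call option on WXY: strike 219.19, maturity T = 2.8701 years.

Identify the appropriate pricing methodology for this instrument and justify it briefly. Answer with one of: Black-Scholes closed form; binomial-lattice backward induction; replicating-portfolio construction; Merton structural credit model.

Key observation: the strike-219.19 call on WXY is European-exercise on a continuously-modelled lognormal underlying, so its value is a single closed-form evaluation.

framework: Black-Scholes closed form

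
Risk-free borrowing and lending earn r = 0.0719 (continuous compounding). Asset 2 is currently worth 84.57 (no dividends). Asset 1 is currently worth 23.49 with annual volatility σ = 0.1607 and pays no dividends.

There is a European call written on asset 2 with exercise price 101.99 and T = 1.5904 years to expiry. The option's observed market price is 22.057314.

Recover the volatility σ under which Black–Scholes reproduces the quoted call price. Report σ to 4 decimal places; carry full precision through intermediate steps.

sigma = 0.5821

At σ = 0.5821 the Black–Scholes value reproduces the quote:
σ√T = 0.5821·√1.5904 = 0.734092
d₁ = (ln(S/K) + (r+σ²/2)T) / (σ√T) = (ln(84.57/101.99) + (0.0719+0.5821²/2)·1.5904) / 0.734092 = (-0.187295 + 0.383796) / 0.734092 = 0.267678
d₂ = d₁ − σ√T = 0.267678 − 0.734092 = -0.466414
e^{−rT} = 0.891946
N(d₁) = 0.605526,  N(d₂) = 0.320459
V = S·N(d₁) − K·e^{−rT}·N(d₂) = 51.209371 − 29.152057 = 22.057314 (the observed quote) — the price is monotone increasing in volatility, hence this σ is the only solution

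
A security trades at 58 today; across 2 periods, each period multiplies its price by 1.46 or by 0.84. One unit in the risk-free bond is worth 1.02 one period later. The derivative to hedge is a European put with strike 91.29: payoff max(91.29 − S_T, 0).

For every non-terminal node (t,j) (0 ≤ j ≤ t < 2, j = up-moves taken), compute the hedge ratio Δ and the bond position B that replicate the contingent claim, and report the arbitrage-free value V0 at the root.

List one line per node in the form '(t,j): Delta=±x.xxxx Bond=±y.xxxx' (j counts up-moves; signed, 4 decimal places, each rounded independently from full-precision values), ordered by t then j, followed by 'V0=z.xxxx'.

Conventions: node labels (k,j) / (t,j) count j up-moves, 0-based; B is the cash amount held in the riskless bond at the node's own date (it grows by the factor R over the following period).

(0,0): Delta=-0.7440 Bond=75.5174
(1,0): Delta=-1.0000 Bond=89.5000
(1,1): Delta=-0.3840 Bond=46.5399
V0=32.3653

Arbitrage-free pricing uses the up-move probability p* = (R−d)/(u−d) = 0.2903, discounting each step at R = 1.02.
Payoffs at expiry: V(2,0)=50.3652, V(2,1)=20.1588, V(2,2)=0.0000
(1,0): S=48.7200. Δ = (V_up−V_dn)/(S_up−S_dn) = (20.1588−50.3652)/(71.1312−40.9248) = -1.0000. V = [p*·20.1588 + (1−p*)·50.3652]/1.02 = 40.7800. B = V − Δ·S = 89.5000.
(1,1): S=84.6800. Δ = (V_up−V_dn)/(S_up−S_dn) = (0.0000−20.1588)/(123.6328−71.1312) = -0.3840. V = [p*·0.0000 + (1−p*)·20.1588]/1.02 = 14.0257. B = V − Δ·S = 46.5399.
(0,0): S=58.0000. Δ = (V_up−V_dn)/(S_up−S_dn) = (14.0257−40.7800)/(84.6800−48.7200) = -0.7440. V = [p*·14.0257 + (1−p*)·40.7800]/1.02 = 32.3653. B = V − Δ·S = 75.5174.
Sanity check at the root: Δ(0,0)·S0 + B(0,0) reproduces V0 = 32.3653.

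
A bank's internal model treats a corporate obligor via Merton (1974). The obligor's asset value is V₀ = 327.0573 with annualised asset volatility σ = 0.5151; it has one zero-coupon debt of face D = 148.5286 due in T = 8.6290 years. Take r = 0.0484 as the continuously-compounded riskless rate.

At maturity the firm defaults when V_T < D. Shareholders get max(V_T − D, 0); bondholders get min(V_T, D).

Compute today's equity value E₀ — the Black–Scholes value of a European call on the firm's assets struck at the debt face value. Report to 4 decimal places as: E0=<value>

E0=256.8984

Work the structural quantities from V₀ = 327.0573 against face 148.5286:
d₁ = [ln(V₀/D) + (r + σ²/2)T] / (σ√T)
   = [ln(327.0573/148.5286) + (0.0484 + 0.5·0.5151²)·8.6290] / (0.5151·√8.6290)
   = [0.789358 + 1.562401] / 1.513114 = 1.554251
d₂ = d₁ − σ√T = 1.554251 − 1.513114 = 0.041136
N(d₁) = 0.939938,  N(d₂) = 0.516406,  e^(−rT) = 0.658597
E₀ = V₀·N(d₁) − D·e^(−rT)·N(d₂)
   = 327.0573·0.939938 − 148.5286·0.658597·0.516406 = 256.898366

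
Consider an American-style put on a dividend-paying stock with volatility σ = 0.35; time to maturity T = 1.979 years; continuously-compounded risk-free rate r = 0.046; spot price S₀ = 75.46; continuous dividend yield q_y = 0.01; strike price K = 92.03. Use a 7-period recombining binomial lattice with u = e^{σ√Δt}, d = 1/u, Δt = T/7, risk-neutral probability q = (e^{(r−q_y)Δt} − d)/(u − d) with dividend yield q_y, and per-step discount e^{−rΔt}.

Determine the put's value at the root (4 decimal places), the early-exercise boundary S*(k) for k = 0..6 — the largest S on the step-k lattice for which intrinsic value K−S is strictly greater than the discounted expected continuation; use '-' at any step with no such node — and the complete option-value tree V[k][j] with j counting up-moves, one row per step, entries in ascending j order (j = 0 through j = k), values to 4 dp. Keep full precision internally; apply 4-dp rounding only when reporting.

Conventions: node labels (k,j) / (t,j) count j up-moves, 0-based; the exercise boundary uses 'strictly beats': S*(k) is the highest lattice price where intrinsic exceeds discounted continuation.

params: Δt=0.28271 u=1.20454 d=0.83019 q=0.48094 e^(-rΔt)=0.98708
t_7 payoffs: 71.5199 62.2716 48.8530 29.3837 1.1354 0.0000 0.0000 0.0000
t_6: node(6,0) S=24.7052 payoff=67.3248 vs cont=66.2054 → 67.3248 [stop]  node(6,1) S=35.8452 payoff=56.1848 vs cont=55.0969 → 56.1848 [stop]  node(6,2) S=52.0085 payoff=40.0215 vs cont=38.9793 → 40.0215 [stop]  node(6,3) S=75.4600 payoff=16.5700 vs cont=15.5939 → 16.5700 [stop]  node(6,4) S=109.4862 payoff=0.0000 vs cont=0.5817 → 0.5817 [wait]  node(6,5) S=158.8555 payoff=0.0000 vs cont=0.0000 → 0.0000 [wait]  node(6,6) S=230.4863 payoff=0.0000 vs cont=0.0000 → 0.0000 [wait]  ⇒ S*(6)=75.4600
t_5: node(5,0) S=29.7584 payoff=62.2716 vs cont=61.1665 → 62.2716 [stop]  node(5,1) S=43.1770 payoff=48.8530 vs cont=47.7858 → 48.8530 [stop]  node(5,2) S=62.6463 payoff=29.3837 vs cont=28.3715 → 29.3837 [stop]  node(5,3) S=90.8946 payoff=1.1354 vs cont=8.7659 → 8.7659 [wait]  node(5,4) S=131.8806 payoff=0.0000 vs cont=0.2980 → 0.2980 [wait]  node(5,5) S=191.3479 payoff=0.0000 vs cont=0.0000 → 0.0000 [wait]  ⇒ S*(5)=62.6463
t_4: node(4,0) S=35.8452 payoff=56.1848 vs cont=55.0969 → 56.1848 [stop]  node(4,1) S=52.0085 payoff=40.0215 vs cont=38.9793 → 40.0215 [stop]  node(4,2) S=75.4600 payoff=16.5700 vs cont=19.2163 → 19.2163 [wait]  node(4,3) S=109.4862 payoff=0.0000 vs cont=4.6328 → 4.6328 [wait]  node(4,4) S=158.8555 payoff=0.0000 vs cont=0.1527 → 0.1527 [wait]  ⇒ S*(4)=52.0085
t_3: node(3,0) S=43.1770 payoff=48.8530 vs cont=47.7858 → 48.8530 [stop]  node(3,1) S=62.6463 payoff=29.3837 vs cont=29.6277 → 29.6277 [wait]  node(3,2) S=90.8946 payoff=1.1354 vs cont=12.0449 → 12.0449 [wait]  node(3,3) S=131.8806 payoff=0.0000 vs cont=2.4461 → 2.4461 [wait]  ⇒ S*(3)=43.1770
t_2: node(2,0) S=52.0085 payoff=40.0215 vs cont=39.0951 → 40.0215 [stop]  node(2,1) S=75.4600 payoff=16.5700 vs cont=20.8980 → 20.8980 [wait]  node(2,2) S=109.4862 payoff=0.0000 vs cont=7.3325 → 7.3325 [wait]  ⇒ S*(2)=52.0085
t_1: node(1,0) S=62.6463 payoff=29.3837 vs cont=30.4261 → 30.4261 [wait]  node(1,1) S=90.8946 payoff=1.1354 vs cont=14.1881 → 14.1881 [wait]  ⇒ S*(1)=-
t_0: node(0,0) S=75.4600 payoff=16.5700 vs cont=22.3244 → 22.3244 [wait]  ⇒ S*(0)=-

price = 22.3244
boundary = - - 52.0085 43.1770 52.0085 62.6463 75.4600
tree:
22.3244
30.4261 14.1881
40.0215 20.8980 7.3325
48.8530 29.6277 12.0449 2.4461
56.1848 40.0215 19.2163 4.6328 0.1527
62.2716 48.8530 29.3837 8.7659 0.2980 0.0000
67.3248 56.1848 40.0215 16.5700 0.5817 0.0000 0.0000
71.5199 62.2716 48.8530 29.3837 1.1354 0.0000 0.0000 0.0000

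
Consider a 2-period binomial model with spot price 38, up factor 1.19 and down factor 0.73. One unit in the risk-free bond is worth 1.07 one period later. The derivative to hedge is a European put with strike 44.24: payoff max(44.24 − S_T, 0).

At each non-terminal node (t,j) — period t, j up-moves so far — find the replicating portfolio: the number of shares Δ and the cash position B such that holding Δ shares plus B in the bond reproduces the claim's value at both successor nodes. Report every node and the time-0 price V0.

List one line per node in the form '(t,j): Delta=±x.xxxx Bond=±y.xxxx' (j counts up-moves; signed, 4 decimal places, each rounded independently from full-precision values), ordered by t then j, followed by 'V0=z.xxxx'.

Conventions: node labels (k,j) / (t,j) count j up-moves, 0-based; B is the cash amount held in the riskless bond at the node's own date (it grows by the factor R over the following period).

No-arbitrage ⇒ martingale measure with p* = (R−d)/(u−d) = 0.7391.
Terminal payoffs: V(2,0)=23.9898, V(2,1)=11.2294, V(2,2)=0.0000
Node (1,0) S=27.7400: V=(p*·11.2294+(1−p*)·23.9898)/1.07=13.6058; Δ=(11.2294−23.9898)/(33.0106−20.2502)=-1.0000; B=V−Δ·S=41.3458
Node (1,1) S=45.2200: V=(p*·0.0000+(1−p*)·11.2294)/1.07=2.7378; Δ=(0.0000−11.2294)/(53.8118−33.0106)=-0.5398; B=V−Δ·S=27.1495
Node (0,0) S=38.0000: V=(p*·2.7378+(1−p*)·13.6058)/1.07=5.2083; Δ=(2.7378−13.6058)/(45.2200−27.7400)=-0.6217; B=V−Δ·S=28.8345
Verification: the root portfolio costs Δ(0,0)·S0 + B(0,0) = 5.2083, matching V0.

(0,0): Delta=-0.6217 Bond=28.8345
(1,0): Delta=-1.0000 Bond=41.3458
(1,1): Delta=-0.5398 Bond=27.1495
V0=5.2083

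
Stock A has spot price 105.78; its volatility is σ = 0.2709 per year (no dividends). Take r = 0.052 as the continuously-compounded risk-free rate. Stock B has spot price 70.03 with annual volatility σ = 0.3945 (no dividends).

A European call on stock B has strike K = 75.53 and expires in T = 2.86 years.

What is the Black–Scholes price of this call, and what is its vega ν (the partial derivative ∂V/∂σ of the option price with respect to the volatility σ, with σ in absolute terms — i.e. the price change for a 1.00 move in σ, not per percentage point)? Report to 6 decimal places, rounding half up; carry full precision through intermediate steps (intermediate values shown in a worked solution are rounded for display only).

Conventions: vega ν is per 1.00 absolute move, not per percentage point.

price = 20.224705
ν = 42.828182

σ√T = 0.3945·√2.86 = 0.667160
d₁ = (ln(S/K) + (r+σ²/2)T) / (σ√T) = (ln(70.03/75.53) + (0.052+0.3945²/2)·2.86) / 0.667160 = (-0.075606 + 0.371271) / 0.667160 = 0.443170
d₂ = d₁ − σ√T = 0.443170 − 0.667160 = -0.223990
e^{−rT} = 0.861810
N(d₁) = 0.671178,  N(d₂) = 0.411382
Call price V = S·N(d₁) − K·e^{−rT}·N(d₂) = 47.002628 − 26.777923 = 20.224705
φ(d₁) = (1/√(2π))·e^{−d₁²/2} = 0.361628
ν = S·φ(d₁)·√T = 42.828182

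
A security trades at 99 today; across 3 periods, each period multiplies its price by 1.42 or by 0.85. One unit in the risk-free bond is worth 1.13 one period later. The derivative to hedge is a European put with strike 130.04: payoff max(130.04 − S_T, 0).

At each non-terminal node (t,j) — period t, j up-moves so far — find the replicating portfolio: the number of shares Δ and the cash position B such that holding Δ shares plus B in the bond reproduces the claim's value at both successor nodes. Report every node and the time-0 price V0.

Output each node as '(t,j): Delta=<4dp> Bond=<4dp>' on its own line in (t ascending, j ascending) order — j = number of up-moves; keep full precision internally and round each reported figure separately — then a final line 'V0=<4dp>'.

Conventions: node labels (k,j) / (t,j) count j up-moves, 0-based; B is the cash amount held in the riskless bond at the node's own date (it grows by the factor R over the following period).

(0,0): Delta=-0.3440 Bond=47.8992
(1,0): Delta=-0.6407 Bond=79.0997
(1,1): Delta=-0.1600 Bond=28.2606
(2,0): Delta=-1.0000 Bond=115.0796
(2,1): Delta=-0.4180 Bond=62.7678
(2,2): Delta=0.0000 Bond=0.0000
V0=13.8467

Since d<R<u, set p* = (R−d)/(u−d) = 0.4912; price each node as the discounted p*-expectation of its children.
At maturity the claim pays: V(3,0)=69.2416, V(3,1)=28.4710, V(3,2)=0.0000, V(3,3)=0.0000
Node (2,0) S=71.5275: V=(p*·28.4710+(1−p*)·69.2416)/1.13=43.5521; Δ=(28.4710−69.2416)/(101.5690−60.7984)=-1.0000; B=V−Δ·S=115.0796
Node (2,1) S=119.4930: V=(p*·0.0000+(1−p*)·28.4710)/1.13=12.8188; Δ=(0.0000−28.4710)/(169.6801−101.5690)=-0.4180; B=V−Δ·S=62.7678
Node (2,2) S=199.6236: V=(p*·0.0000+(1−p*)·0.0000)/1.13=0.0000; Δ=(0.0000−0.0000)/(283.4655−169.6801)=0.0000; B=V−Δ·S=0.0000
Node (1,0) S=84.1500: V=(p*·12.8188+(1−p*)·43.5521)/1.13=25.1815; Δ=(12.8188−43.5521)/(119.4930−71.5275)=-0.6407; B=V−Δ·S=79.0997
Node (1,1) S=140.5800: V=(p*·0.0000+(1−p*)·12.8188)/1.13=5.7715; Δ=(0.0000−12.8188)/(199.6236−119.4930)=-0.1600; B=V−Δ·S=28.2606
Node (0,0) S=99.0000: V=(p*·5.7715+(1−p*)·25.1815)/1.13=13.8467; Δ=(5.7715−25.1815)/(140.5800−84.1500)=-0.3440; B=V−Δ·S=47.8992
As a check, the time-0 holding Δ(0,0)·S0 + B(0,0) comes to 13.8467 — exactly V0.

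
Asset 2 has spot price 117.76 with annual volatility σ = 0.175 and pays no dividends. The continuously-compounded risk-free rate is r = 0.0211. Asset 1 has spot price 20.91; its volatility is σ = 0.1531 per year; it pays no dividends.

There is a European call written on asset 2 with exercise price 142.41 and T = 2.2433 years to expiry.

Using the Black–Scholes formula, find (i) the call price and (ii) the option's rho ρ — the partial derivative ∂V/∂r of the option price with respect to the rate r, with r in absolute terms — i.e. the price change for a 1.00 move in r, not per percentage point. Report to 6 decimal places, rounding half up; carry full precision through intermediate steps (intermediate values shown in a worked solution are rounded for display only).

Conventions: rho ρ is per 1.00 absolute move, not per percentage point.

price = 6.085390
ρ = 76.068148

σ√T = 0.175·√2.2433 = 0.262109
d₁ = (ln(S/K) + (r+σ²/2)T) / (σ√T) = (ln(117.76/142.41) + (0.0211+0.175²/2)·2.2433) / 0.262109 = (-0.190062 + 0.081684) / 0.262109 = -0.413482
d₂ = d₁ − σ√T = -0.413482 − 0.262109 = -0.675591
e^{−rT} = 0.953769
N(d₁) = 0.339627,  N(d₂) = 0.249650
Call price V = S·N(d₁) − K·e^{−rT}·N(d₂) = 39.994430 − 33.909039 = 6.085390
ρ = K·T·e^{−rT}·N(d₂) = 76.068148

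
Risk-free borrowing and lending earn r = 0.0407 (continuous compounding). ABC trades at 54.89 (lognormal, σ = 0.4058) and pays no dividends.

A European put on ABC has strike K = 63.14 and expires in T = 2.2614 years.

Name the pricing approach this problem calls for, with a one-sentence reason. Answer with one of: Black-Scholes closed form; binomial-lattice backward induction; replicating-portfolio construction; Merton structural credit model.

Key observation: with ABC following a GBM at constant σ and r, the European put struck at 63.14 prices in closed form — nothing here needs a stepwise model or a balance sheet.

framework: Black-Scholes closed form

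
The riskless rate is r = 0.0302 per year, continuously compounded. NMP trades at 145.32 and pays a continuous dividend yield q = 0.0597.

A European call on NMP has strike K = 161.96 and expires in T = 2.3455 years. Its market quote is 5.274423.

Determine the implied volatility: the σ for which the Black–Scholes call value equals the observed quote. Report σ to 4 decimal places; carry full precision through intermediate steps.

At σ = 0.1701 the Black–Scholes value reproduces the quote:
σ√T = 0.1701·√2.3455 = 0.260509
d₁ = (ln(S/K) + (r−q+σ²/2)T) / (σ√T) = (ln(145.32/161.96) + (0.0302−0.0597+0.1701²/2)·2.3455) / 0.260509 = (-0.108411 − 0.035260) / 0.260509 = -0.551502
d₂ = d₁ − σ√T = -0.551502 − 0.260509 = -0.812011
e^{−rT} = 0.931616
e^{−qT} = 0.869335
N(d₁) = 0.290645,  N(d₂) = 0.208393
V = S·e^{−qT}·N(d₁) − K·e^{−rT}·N(d₂) = 36.717672 − 31.443249 = 5.274423 (the quoted price), and the Black–Scholes price is strictly increasing in σ, so σ is unique

sigma = 0.1701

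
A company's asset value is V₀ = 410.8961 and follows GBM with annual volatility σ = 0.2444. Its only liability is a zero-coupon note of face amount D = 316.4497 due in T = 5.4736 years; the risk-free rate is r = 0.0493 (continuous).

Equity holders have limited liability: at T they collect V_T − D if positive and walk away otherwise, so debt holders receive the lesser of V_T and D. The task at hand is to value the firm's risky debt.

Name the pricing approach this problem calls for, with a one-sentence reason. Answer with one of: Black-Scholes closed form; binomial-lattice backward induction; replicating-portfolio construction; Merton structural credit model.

framework: Merton structural credit model

Key observation: a levered firm with one bullet debt due at 5.4736 years is the canonical structural-credit setup: equity is a call on the firm's assets struck at the face value.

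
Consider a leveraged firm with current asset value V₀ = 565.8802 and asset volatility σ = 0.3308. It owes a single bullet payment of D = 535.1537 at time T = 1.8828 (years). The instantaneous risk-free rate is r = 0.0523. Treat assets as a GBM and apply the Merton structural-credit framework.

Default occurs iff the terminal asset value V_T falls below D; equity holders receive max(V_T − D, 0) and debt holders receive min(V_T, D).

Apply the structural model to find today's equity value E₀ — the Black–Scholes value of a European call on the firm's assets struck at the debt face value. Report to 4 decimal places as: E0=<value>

E0=140.0842

Apply the equity-as-call identities (strike 535.1537, horizon 1.8828 years):
d₁ = [ln(V₀/D) + (r + σ²/2)T] / (σ√T)
   = [ln(565.8802/535.1537) + (0.0523 + 0.5·0.3308²)·1.8828] / (0.3308·√1.8828)
   = [0.055828 + 0.201487] / 0.453908 = 0.566888
d₂ = d₁ − σ√T = 0.566888 − 0.453908 = 0.112980
N(d₁) = 0.714605,  N(d₂) = 0.544977,  e^(−rT) = 0.906222
E₀ = V₀·N(d₁) − D·e^(−rT)·N(d₂)
   = 565.8802·0.714605 − 535.1537·0.906222·0.544977 = 140.084217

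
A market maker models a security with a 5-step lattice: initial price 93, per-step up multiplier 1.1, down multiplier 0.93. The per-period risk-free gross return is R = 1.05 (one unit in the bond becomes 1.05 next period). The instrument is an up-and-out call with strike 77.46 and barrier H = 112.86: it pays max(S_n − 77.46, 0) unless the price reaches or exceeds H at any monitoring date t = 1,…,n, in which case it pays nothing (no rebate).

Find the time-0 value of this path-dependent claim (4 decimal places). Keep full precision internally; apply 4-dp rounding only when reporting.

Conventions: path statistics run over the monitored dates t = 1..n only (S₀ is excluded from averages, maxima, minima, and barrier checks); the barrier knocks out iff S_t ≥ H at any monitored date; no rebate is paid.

price = 5.5305

Under the martingale measure an up-move has probability p* = 0.7059; value the claim as the probability-weighted average of per-path payoffs, discounted 5 periods at R = 1.05.
Enumerate all 2^5 = 32 price paths (U = up ×1.1, D = down ×0.93); each path with k up-moves has probability p*^k·(1−p*)^(5−k).
DDDDD: M=86.4900, payoff=0.0000, prob=0.002201
UDDDD: M=102.3000, payoff=0.0000, prob=0.005282
DUDDD: M=95.1390, payoff=0.0000, prob=0.005282
UUDDD: M=112.5300, payoff=13.0543, prob=0.012677
DDUDD: M=88.4793, payoff=0.0000, prob=0.005282
UDUDD: M=104.6529, payoff=13.0543, prob=0.012677
DUUDD: M=104.6529, payoff=13.0543, prob=0.012677
UUUDD: M=123.7830, payoff=0.0000, prob=0.030426
DDDUD: M=86.4900, payoff=0.0000, prob=0.005282
UDDUD: M=102.3000, payoff=13.0543, prob=0.012677
DUDUD: M=97.3272, payoff=13.0543, prob=0.012677
UUDUD: M=115.1182, payoff=0.0000, prob=0.030426
DDUUD: M=97.3272, payoff=13.0543, prob=0.012677
UDUUD: M=115.1182, payoff=0.0000, prob=0.030426
DUUUD: M=115.1182, payoff=0.0000, prob=0.030426
UUUUD: M=136.1613, payoff=0.0000, prob=0.073021
DDDDU: M=86.4900, payoff=0.0000, prob=0.005282
UDDDU: M=102.3000, payoff=13.0543, prob=0.012677
DUDDU: M=95.1390, payoff=13.0543, prob=0.012677
UUDDU: M=112.5300, payoff=29.5999, prob=0.030426
DDUDU: M=90.5143, payoff=13.0543, prob=0.012677
UDUDU: M=107.0599, payoff=29.5999, prob=0.030426
DUUDU: M=107.0599, payoff=29.5999, prob=0.030426
UUUDU: M=126.6300, payoff=0.0000, prob=0.073021
DDDUU: M=90.5143, payoff=13.0543, prob=0.012677
UDDUU: M=107.0599, payoff=29.5999, prob=0.030426
DUDUU: M=107.0599, payoff=29.5999, prob=0.030426
UUDUU: M=126.6300, payoff=0.0000, prob=0.073021
DDUUU: M=107.0599, payoff=29.5999, prob=0.030426
UDUUU: M=126.6300, payoff=0.0000, prob=0.073021
DUUUU: M=126.6300, payoff=0.0000, prob=0.073021
UUUUU: M=149.7774, payoff=0.0000, prob=0.175251
Price = Σ prob·payoff / R^5 = 7.058507 / 1.276282 = 5.5305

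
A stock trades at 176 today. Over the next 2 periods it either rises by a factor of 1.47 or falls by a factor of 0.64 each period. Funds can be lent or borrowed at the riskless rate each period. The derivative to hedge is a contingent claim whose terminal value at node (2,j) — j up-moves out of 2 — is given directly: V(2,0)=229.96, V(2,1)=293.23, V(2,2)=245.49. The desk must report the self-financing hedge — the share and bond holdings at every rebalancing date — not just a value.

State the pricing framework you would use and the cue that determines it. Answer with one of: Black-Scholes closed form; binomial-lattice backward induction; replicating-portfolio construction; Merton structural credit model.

framework: replicating-portfolio construction

Key observation: the deliverable is the dynamic trading strategy on the 2-step tree (spot 176, moves 1.47 and 0.64), so the valuation must go through the node-by-node replicating-portfolio solve.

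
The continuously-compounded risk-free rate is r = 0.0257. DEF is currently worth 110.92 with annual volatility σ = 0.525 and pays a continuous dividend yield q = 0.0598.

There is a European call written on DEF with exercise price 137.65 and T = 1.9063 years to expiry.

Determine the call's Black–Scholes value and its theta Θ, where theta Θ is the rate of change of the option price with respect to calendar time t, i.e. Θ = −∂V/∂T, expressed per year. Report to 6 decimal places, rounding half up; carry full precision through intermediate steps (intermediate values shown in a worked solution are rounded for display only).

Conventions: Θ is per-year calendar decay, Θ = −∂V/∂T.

price = 18.788564
Θ = -5.367773

σ√T = 0.525·√1.9063 = 0.724861
d₁ = (ln(S/K) + (r−q+σ²/2)T) / (σ√T) = (ln(110.92/137.65) + (0.0257−0.0598+0.525²/2)·1.9063) / 0.724861 = (-0.215905 + 0.197707) / 0.724861 = -0.025105
d₂ = d₁ − σ√T = -0.025105 − 0.724861 = -0.749967
e^{−rT} = 0.952189
e^{−qT} = 0.892261
N(d₁) = 0.489985,  N(d₂) = 0.226637
Call price V = S·e^{−qT}·N(d₁) − K·e^{−rT}·N(d₂) = 48.493655 − 29.705090 = 18.788564
φ(d₁) = (1/√(2π))·e^{−d₁²/2} = 0.398817
Θ = −S·e^{−qT}·φ(d₁)·σ/(2√T) + q·S·e^{−qT}·N(d₁) − r·K·e^{−rT}·N(d₂) = −7.504272 + 2.899921 − 0.763421 = -5.367773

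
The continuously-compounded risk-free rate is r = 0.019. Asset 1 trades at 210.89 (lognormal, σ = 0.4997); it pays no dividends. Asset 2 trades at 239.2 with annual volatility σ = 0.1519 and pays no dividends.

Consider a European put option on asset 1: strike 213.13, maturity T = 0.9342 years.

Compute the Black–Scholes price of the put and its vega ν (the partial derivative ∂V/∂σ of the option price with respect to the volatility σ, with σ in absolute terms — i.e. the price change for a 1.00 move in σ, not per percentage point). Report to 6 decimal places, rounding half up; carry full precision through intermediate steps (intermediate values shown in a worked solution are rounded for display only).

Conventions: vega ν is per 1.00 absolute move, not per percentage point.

price = 39.348512
ν = 78.689076

σ√T = 0.4997·√0.9342 = 0.482980
d₁ = (ln(S/K) + (r+σ²/2)T) / (σ√T) = (ln(210.89/213.13) + (0.019+0.4997²/2)·0.9342) / 0.482980 = (-0.010566 + 0.134385) / 0.482980 = 0.256365
d₂ = d₁ − σ√T = 0.256365 − 0.482980 = -0.226615
e^{−rT} = 0.982407
N(−d₁) = 0.398835,  N(−d₂) = 0.589639
Put price V = K·e^{−rT}·N(−d₂) − S·N(−d₁) = 123.458743 − 84.110231 = 39.348512
φ(d₁) = (1/√(2π))·e^{−d₁²/2} = 0.386046
ν = S·φ(d₁)·√T = 78.689076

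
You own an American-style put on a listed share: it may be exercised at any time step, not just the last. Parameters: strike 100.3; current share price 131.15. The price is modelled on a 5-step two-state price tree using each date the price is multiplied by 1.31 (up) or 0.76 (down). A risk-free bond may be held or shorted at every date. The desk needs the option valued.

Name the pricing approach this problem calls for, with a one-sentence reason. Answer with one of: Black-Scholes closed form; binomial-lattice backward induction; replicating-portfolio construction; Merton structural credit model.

framework: binomial-lattice backward induction

Key observation: the exercise right at every one of the 5 steps is what matters: each node needs max(100.3 − S, continuation), which only the stepwise tree valuation starting from spot 131.15 delivers.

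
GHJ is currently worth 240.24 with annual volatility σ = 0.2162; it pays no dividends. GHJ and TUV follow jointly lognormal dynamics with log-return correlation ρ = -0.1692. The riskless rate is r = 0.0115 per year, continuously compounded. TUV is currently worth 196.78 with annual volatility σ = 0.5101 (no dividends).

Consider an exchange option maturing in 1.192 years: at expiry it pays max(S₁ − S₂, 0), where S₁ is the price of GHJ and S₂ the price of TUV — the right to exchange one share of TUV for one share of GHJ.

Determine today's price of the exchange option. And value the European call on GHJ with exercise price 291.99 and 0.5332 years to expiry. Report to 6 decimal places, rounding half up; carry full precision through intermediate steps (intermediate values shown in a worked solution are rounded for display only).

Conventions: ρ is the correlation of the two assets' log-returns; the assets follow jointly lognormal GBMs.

σ_eff = √(σ₁² + σ₂² − 2ρσ₁σ₂) = √(0.2162² + 0.5101² − 2·-0.1692·0.2162·0.5101) = 0.586741
d₁ = (ln(S₁/S₂) + (q₂ − q₁ + σ_eff²/2)T) / (σ_eff√T) = (ln(240.24/196.78) + (0.0 − 0.0 + 0.172132)·1.192) / 0.640596 = 0.631808
d₂ = d₁ − σ_eff√T = 0.631808 − 0.640596 = -0.008788
N(d₁) = 0.736244,  N(d₂) = 0.496494
V = S₁·e^{−q₁T}·N(d₁) − S₂·e^{−q₂T}·N(d₂) = 176.875218 − 97.700121 = 79.175098
[vanilla: GHJ call K=291.99]
σ√T = 0.2162·√0.5332 = 0.157870
d₁ = (ln(S/K) + (r+σ²/2)T) / (σ√T) = (ln(240.24/291.99) + (0.0115+0.2162²/2)·0.5332) / 0.157870 = (-0.195081 + 0.018593) / 0.157870 = -1.117928
d₂ = d₁ − σ√T = -1.117928 − 0.157870 = -1.275799
e^{−rT} = 0.993887
N(d₁) = 0.131799,  N(d₂) = 0.101013
price = S·N(d₁) − K·e^{−rT}·N(d₂) = 31.663350 − 29.314586 = 2.348764

exchange price = 79.175098
price(GHJ call K=291.99) = 2.348764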